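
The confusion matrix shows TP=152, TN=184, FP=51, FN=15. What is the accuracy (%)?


Accuracy = (TP+TN)/(TP+TN+FP+FN)
= (152+184)/(402)
= 336/402 = 83.58%

83.58%


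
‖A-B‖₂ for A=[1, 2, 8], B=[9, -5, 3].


d = √((1-9)² + (2+ 5)² + (8-3)²)
  = √(64 + 49 + 25)
  = √138 = 11.7473

11.7473


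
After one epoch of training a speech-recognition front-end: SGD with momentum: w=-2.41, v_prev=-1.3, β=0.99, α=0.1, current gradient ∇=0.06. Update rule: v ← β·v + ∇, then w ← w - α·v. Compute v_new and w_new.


v_new = 0.99·-1.3 + 0.06 = -1.287 + 0.06 = -1.227
w_new = -2.41 - 0.1·-1.227 = -2.41 + 0.1227 = -2.2873

v_new=-1.227, w_new=-2.2873


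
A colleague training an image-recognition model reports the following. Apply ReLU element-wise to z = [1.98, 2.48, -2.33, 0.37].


ReLU(1.98) = max(0, 1.98) = 1.98
ReLU(2.48) = max(0, 2.48) = 2.48
ReLU(-2.33) = max(0, -2.33) = 0.0
ReLU(0.37) = max(0, 0.37) = 0.37
result = [1.98, 2.48, 0.0, 0.37]

[1.98, 2.48, 0.0, 0.37]


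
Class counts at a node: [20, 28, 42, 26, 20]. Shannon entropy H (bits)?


Probabilities: [20/136, 28/136, 42/136, 26/136, 20/136] ≈ [0.1471, 0.2059, 0.3088, 0.1912, 0.1471]
H = -((20/136)·log₂(20/136) + (28/136)·log₂(28/136) + (42/136)·log₂(42/136) + (26/136)·log₂(26/136) + (20/136)·log₂(20/136))
  = 2.2627 bits

2.2627 bits


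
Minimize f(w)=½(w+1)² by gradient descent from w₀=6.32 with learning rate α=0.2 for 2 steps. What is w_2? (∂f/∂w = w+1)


step 1: grad = 6.32+1 = 7.32; w = 6.32 - 0.2·(7.32) = 4.856
step 2: grad = 4.856+1 = 5.856; w = 4.856 - 0.2·(5.856) = 3.6848

3.6848


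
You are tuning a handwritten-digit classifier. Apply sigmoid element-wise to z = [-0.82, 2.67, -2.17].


σ(-0.82) = 1/(1+e^0.82) = 0.3058
σ(2.67) = 1/(1+e^-2.67) = 0.9352
σ(-2.17) = 1/(1+e^2.17) = 0.1025
result = [0.3058, 0.9352, 0.1025]

[0.3058, 0.9352, 0.1025]


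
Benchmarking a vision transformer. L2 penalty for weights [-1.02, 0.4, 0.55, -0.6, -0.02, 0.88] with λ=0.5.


‖w‖₂² = (-1.02)² + (0.4)² + (0.55)² + (-0.6)² + (-0.02)² + (0.88)²
     = 1.0404 + 0.16 + 0.3025 + 0.36 + 0.0004 + 0.7744
     = 2.6377
λ·‖w‖₂² = 0.5·2.6377 = 1.31885

1.31885


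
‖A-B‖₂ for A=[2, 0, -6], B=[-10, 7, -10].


d = √((2+ 10)² + (0-7)² + (-6+ 10)²)
  = √(144 + 49 + 16)
  = √209 = 14.4568

14.4568


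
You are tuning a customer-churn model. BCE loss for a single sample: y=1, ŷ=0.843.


BCE = -[y·ln(p) + (1-y)·ln(1-p)]
= -1·ln(0.843) - 0
= -ln(0.843) = 0.1708

0.1708


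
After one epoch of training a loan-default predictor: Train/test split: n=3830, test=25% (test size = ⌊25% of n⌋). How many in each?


Test = ⌊3830·25/100⌋ = 957
Train = 3830 - 957 = 2873

Train: 2873, Test: 957


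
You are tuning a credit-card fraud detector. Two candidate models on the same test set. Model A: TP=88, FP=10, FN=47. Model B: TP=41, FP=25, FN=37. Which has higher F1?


Model A: P=88/98=0.898, R=88/135=0.6519, F1=2PR/(P+R)=2TP/(2TP+FP+FN)=176/233=0.7554
Model B: P=41/66=0.6212, R=41/78=0.5256, F1=2PR/(P+R)=2TP/(2TP+FP+FN)=82/144=0.5694
0.7554 > 0.5694 → Model A

Model A


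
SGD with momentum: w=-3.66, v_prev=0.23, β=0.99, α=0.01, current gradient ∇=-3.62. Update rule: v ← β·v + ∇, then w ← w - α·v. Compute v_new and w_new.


v_new = 0.99·0.23 - 3.62 = 0.2277 - 3.62 = -3.3923
w_new = -3.66 - 0.01·-3.3923 = -3.66 + 0.033923 = -3.626077

v_new=-3.3923, w_new=-3.626077


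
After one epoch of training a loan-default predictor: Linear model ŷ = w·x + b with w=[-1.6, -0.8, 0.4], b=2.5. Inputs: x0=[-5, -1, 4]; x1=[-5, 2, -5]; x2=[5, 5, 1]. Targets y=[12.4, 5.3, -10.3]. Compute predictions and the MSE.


ŷ0 = (-1.6)·(-5) + (-0.8)·(-1) + (0.4)·(4) + 2.5 = 12.9
ŷ1 = (-1.6)·(-5) + (-0.8)·(2) + (0.4)·(-5) + 2.5 = 6.9
ŷ2 = (-1.6)·(5) + (-0.8)·(5) + (0.4)·(1) + 2.5 = -9.1
errors² = [0.25, 2.56, 1.44]
MSE = 4.2500/3 = 1.4167

1.4167


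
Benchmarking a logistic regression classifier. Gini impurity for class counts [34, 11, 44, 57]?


Probabilities: [34/146, 11/146, 44/146, 57/146] ≈ [0.2329, 0.0753, 0.3014, 0.3904]
Σpᵢ² = (1156 + 121 + 1936 + 3249)/146² = 6462/21316
Gini = 1 - Σpᵢ² = 1 - 6462/21316 = 0.6968

0.6968


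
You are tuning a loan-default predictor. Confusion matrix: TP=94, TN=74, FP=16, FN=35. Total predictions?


Total = TP + TN + FP + FN
= 94 + 74 + 16 + 35
= 219
(Predicted positive: 110, predicted negative: 109)

219


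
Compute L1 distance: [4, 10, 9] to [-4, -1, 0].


d = |4+ 4| + |10+ 1| + |9-0|
  = 8 + 11 + 9
  = 28

28


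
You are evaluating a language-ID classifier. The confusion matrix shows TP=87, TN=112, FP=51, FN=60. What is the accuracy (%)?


Accuracy = (TP+TN)/(TP+TN+FP+FN)
= (87+112)/(310)
= 199/310 = 64.19%

64.19%


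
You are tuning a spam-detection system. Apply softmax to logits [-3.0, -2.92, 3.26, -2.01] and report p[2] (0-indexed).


Exponentials: e^-3.0=0.0498, e^-2.92=0.0539, e^3.26=26.0495, e^-2.01=0.134
Sum = 26.2872
Softmax = [0.0019, 0.0021, 0.991, 0.0051]
p[2] = 26.0495/26.2872 = 0.991

0.991


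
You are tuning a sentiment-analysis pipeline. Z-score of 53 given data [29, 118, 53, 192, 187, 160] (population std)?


μ = 123.1667, σ = 63.2282
z = (53 - 123.1667)/63.2282 = -1.1097

-1.1097


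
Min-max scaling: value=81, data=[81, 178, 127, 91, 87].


min=81, max=178
(81-81)/(178-81) = 0/97 = 0.0

0.0


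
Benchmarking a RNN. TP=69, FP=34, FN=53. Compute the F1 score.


Precision = 69/103 = 0.6699
Recall = 69/122 = 0.5656
F1 = 2·P·R/(P+R) = 2·TP/(2·TP+FP+FN) = 138/(138+34+53) = 138/225 = 0.6133

0.6133


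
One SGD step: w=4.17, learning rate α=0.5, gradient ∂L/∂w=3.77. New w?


w_new = w - α·∇
= 4.17 - 0.5·3.77
= 4.17 - 1.885
= 2.285

2.285


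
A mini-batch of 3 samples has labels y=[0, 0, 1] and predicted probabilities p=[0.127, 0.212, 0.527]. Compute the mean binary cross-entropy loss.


L[0] = -ln(1-0.127) = -ln(0.873) = 0.1358
L[1] = -ln(1-0.212) = -ln(0.788) = 0.2383
L[2] = -ln(0.527) = 0.6406
mean = (0.1358 + 0.2383 + 0.6406)/3 = 0.3382

0.3382


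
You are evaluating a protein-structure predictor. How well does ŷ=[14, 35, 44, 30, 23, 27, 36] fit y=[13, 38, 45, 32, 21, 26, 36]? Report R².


ȳ = 30.1429
SS_res = Σ(y-ŷ)² = 20
SS_tot = Σ(y-ȳ)² = 714.86
R² = 1 - SS_res/SS_tot = 1 - 0.028 = 0.972

0.972


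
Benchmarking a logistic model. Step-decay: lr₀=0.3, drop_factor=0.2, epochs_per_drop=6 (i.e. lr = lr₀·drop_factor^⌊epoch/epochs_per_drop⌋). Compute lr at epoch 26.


n_drops = ⌊26/6⌋ = 4
lr = 0.3·0.2^4 = 0.3·0.0016 = 0.00048

0.00048


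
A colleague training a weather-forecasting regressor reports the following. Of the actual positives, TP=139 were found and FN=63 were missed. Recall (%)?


Recall = TP/(TP+FN)
= 139/(139+63)
= 139/202 = 68.81%

68.81%


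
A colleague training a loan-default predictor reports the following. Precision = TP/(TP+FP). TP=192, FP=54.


Precision = TP/(TP+FP)
= 192/(192+54)
= 192/246 = 78.05%

78.05%


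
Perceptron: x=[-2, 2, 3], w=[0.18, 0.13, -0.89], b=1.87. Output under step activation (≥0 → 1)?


z = (-2)·(0.18) + (2)·(0.13) + (3)·(-0.89) + 1.87
  = -0.9
step(z) = 0 (z<0)

0


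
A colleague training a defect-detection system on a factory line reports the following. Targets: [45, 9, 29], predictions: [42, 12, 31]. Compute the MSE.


Squared errors: (45-42)²=9, (9-12)²=9, (29-31)²=4
Sum = 22
MSE = 22/3 = 22/3

22/3


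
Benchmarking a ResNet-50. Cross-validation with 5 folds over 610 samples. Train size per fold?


Fold size = 610/5 = 122
Training per fold = 610 - 122 = 488

488


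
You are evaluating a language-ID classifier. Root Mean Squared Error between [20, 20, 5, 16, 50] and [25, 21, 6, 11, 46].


MSE = 68/5 = 13.6
RMSE = √(68/5) = 3.6878

3.6878


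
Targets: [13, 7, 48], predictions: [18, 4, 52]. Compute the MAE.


Absolute errors: |13-18|=5, |7-4|=3, |48-52|=4
Sum = 12
MAE = 12/3 = 4

4


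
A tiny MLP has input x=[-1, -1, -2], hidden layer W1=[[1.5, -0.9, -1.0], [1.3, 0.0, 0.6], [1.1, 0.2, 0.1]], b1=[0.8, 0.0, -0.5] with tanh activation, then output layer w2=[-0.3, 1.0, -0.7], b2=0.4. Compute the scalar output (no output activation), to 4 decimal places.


z1[0] = (1.5)·(-1) + (-0.9)·(-1) + (-1.0)·(-2) + 0.8 = 2.2
z1[1] = (1.3)·(-1) + (0.0)·(-1) + (0.6)·(-2) + 0.0 = -2.5
z1[2] = (1.1)·(-1) + (0.2)·(-1) + (0.1)·(-2) - 0.5 = -2.0
h = tanh(z1) = [0.9757, -0.9866, -0.964]
output = (-0.3)·(0.9757) + (1.0)·(-0.9866) + (-0.7)·(-0.964) + 0.4 = -0.2045

-0.2045


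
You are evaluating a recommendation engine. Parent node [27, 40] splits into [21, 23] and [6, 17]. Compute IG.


Parent = [27, 40], H_parent = 0.9727
H_left = 0.9985 (n=44), H_right = 0.8281 (n=23)
H_children = (44/67)·0.9985 + (23/67)·0.8281 = 0.94
IG = 0.9727 - 0.94 = 0.0327

0.0327


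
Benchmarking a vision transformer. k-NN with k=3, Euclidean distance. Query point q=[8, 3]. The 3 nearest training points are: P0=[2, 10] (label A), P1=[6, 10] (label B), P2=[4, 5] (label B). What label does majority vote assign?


d(q,P0) = 9.2195  (label A)
d(q,P1) = 7.2801  (label B)
d(q,P2) = 4.4721  (label B)
Votes: A=1, B=2
Majority → B

B


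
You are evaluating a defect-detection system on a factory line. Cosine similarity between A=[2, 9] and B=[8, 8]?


A·B = 2·8 + 9·8 = 88
‖A‖ = √85 = 9.2195, ‖B‖ = √128 = 11.3137
cos = 88/(√85·√128) = 88/√10880 = 0.8437

0.8437


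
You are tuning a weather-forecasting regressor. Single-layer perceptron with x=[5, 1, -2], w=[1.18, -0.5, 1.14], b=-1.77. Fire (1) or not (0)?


z = (5)·(1.18) + (1)·(-0.5) + (-2)·(1.14) - 1.77
  = 1.35
step(z) = 1 (z≥0)

1


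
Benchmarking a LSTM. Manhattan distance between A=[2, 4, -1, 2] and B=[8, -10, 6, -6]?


d = |2-8| + |4+ 10| + |-1-6| + |2+ 6|
  = 6 + 14 + 7 + 8
  = 35

35


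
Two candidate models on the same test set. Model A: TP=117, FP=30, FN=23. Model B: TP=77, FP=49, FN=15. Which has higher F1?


Model A: P=117/147=0.7959, R=117/140=0.8357, F1=2PR/(P+R)=2TP/(2TP+FP+FN)=234/287=0.8153
Model B: P=77/126=0.6111, R=77/92=0.837, F1=2PR/(P+R)=2TP/(2TP+FP+FN)=154/218=0.7064
0.8153 > 0.7064 → Model A

Model A


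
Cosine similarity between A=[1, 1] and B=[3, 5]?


A·B = 1·3 + 1·5 = 8
‖A‖ = √2 = 1.4142, ‖B‖ = √34 = 5.831
cos = 8/(√2·√34) = 8/√68 = 0.9701

0.9701


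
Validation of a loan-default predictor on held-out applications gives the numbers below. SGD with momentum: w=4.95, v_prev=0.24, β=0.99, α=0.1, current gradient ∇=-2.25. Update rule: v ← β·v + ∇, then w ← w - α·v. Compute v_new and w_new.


v_new = 0.99·0.24 - 2.25 = 0.2376 - 2.25 = -2.0124
w_new = 4.95 - 0.1·-2.0124 = 4.95 + 0.20124 = 5.15124

v_new=-2.0124, w_new=5.15124


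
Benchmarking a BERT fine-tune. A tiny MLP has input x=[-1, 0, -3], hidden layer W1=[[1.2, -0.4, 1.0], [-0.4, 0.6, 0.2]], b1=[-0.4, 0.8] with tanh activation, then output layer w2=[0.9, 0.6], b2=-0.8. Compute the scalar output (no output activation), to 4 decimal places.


z1[0] = (1.2)·(-1) + (-0.4)·(0) + (1.0)·(-3) - 0.4 = -4.6
z1[1] = (-0.4)·(-1) + (0.6)·(0) + (0.2)·(-3) + 0.8 = 0.6
h = tanh(z1) = [-0.9998, 0.537]
output = (0.9)·(-0.9998) + (0.6)·(0.537) - 0.8 = -1.3776

-1.3776


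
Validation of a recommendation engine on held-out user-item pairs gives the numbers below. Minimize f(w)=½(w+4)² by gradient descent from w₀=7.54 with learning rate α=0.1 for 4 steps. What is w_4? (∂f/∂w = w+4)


step 1: grad = 7.54+4 = 11.54; w = 7.54 - 0.1·(11.54) = 6.386
step 2: grad = 6.386+4 = 10.386; w = 6.386 - 0.1·(10.386) = 5.3474
step 3: grad = 5.3474+4 = 9.3474; w = 5.3474 - 0.1·(9.3474) = 4.41266
step 4: grad = 4.41266+4 = 8.41266; w = 4.41266 - 0.1·(8.41266) = 3.571394

3.571394


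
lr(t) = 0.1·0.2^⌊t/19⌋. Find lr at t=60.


n_drops = ⌊60/19⌋ = 3
lr = 0.1·0.2^3 = 0.1·0.008 = 0.0008

0.0008


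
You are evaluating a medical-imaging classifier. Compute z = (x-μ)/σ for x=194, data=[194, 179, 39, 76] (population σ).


μ = 122, σ = 66.0265
z = (194 - 122)/66.0265 = 1.0905

1.0905


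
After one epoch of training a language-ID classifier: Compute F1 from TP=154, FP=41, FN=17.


Precision = 154/195 = 0.7897
Recall = 154/171 = 0.9006
F1 = 2·P·R/(P+R) = 2·TP/(2·TP+FP+FN) = 308/(308+41+17) = 308/366 = 0.8415

0.8415


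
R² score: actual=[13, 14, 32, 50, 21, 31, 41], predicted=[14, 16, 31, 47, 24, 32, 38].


ȳ = 28.8571
SS_res = Σ(y-ŷ)² = 34
SS_tot = Σ(y-ȳ)² = 1142.86
R² = 1 - SS_res/SS_tot = 1 - 0.0297 = 0.9703

0.9703


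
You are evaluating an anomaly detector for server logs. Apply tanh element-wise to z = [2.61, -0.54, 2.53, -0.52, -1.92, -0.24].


tanh(2.61) = 0.9892
tanh(-0.54) = -0.493
tanh(2.53) = 0.9874
tanh(-0.52) = -0.4777
tanh(-1.92) = -0.9579
tanh(-0.24) = -0.2355
result = [0.9892, -0.493, 0.9874, -0.4777, -0.9579, -0.2355]

[0.9892, -0.493, 0.9874, -0.4777, -0.9579, -0.2355]


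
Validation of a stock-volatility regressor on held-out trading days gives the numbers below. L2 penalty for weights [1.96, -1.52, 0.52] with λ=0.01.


‖w‖₂² = (1.96)² + (-1.52)² + (0.52)²
     = 3.8416 + 2.3104 + 0.2704
     = 6.4224
λ·‖w‖₂² = 0.01·6.4224 = 0.064224

0.064224


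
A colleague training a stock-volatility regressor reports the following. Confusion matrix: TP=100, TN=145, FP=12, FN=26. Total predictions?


Total = TP + TN + FP + FN
= 100 + 145 + 12 + 26
= 283
(Predicted positive: 112, predicted negative: 171)

283


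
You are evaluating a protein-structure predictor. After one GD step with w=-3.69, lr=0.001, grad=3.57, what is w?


w_new = w - α·∇
= -3.69 - 0.001·3.57
= -3.69 - 0.00357
= -3.69357

-3.69357


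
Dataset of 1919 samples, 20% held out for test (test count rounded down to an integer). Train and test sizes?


Test = ⌊1919·20/100⌋ = 383
Train = 1919 - 383 = 1536

Train: 1536, Test: 383


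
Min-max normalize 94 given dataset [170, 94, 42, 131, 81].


min=42, max=170
(94-42)/(170-42) = 52/128 = 0.4062

0.4062


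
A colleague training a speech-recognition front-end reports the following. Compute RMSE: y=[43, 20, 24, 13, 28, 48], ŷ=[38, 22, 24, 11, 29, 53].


MSE = 59/6 = 9.8333
RMSE = √(59/6) = 3.1358

3.1358


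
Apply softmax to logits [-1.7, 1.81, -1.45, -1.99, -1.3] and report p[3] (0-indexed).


Exponentials: e^-1.7=0.1827, e^1.81=6.1104, e^-1.45=0.2346, e^-1.99=0.1367, e^-1.3=0.2725
Sum = 6.9369
Softmax = [0.0263, 0.8809, 0.0338, 0.0197, 0.0393]
p[3] = 0.1367/6.9369 = 0.0197

0.0197


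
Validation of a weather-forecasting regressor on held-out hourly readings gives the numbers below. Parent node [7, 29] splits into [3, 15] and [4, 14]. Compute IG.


Parent = [7, 29], H_parent = 0.7107
H_left = 0.65 (n=18), H_right = 0.7642 (n=18)
H_children = (18/36)·0.65 + (18/36)·0.7642 = 0.7071
IG = 0.7107 - 0.7071 = 0.0036

0.0036


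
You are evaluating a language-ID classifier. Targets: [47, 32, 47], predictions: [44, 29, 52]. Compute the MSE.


Squared errors: (47-44)²=9, (32-29)²=9, (47-52)²=25
Sum = 43
MSE = 43/3 = 43/3

43/3


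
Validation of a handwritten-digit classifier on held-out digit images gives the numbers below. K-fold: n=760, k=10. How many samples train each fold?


Fold size = 760/10 = 76
Training per fold = 760 - 76 = 684

684


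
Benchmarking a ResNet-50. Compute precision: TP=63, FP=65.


Precision = TP/(TP+FP)
= 63/(63+65)
= 63/128 = 49.22%

49.22%


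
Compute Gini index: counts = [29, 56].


Probabilities: [29/85, 56/85] ≈ [0.3412, 0.6588]
Σpᵢ² = (841 + 3136)/85² = 3977/7225
Gini = 1 - Σpᵢ² = 1 - 3977/7225 = 0.4496

0.4496


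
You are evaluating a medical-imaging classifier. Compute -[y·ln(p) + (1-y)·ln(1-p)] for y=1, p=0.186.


BCE = -[y·ln(p) + (1-y)·ln(1-p)]
= -1·ln(0.186) - 0
= -ln(0.186) = 1.682

1.682


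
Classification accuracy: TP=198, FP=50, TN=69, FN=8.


Accuracy = (TP+TN)/(TP+TN+FP+FN)
= (198+69)/(325)
= 267/325 = 82.15%

82.15%


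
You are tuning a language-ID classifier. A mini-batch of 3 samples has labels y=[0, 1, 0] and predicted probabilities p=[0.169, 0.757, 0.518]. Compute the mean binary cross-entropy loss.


L[0] = -ln(1-0.169) = -ln(0.831) = 0.1851
L[1] = -ln(0.757) = 0.2784
L[2] = -ln(1-0.518) = -ln(0.482) = 0.7298
mean = (0.1851 + 0.2784 + 0.7298)/3 = 0.3978

0.3978


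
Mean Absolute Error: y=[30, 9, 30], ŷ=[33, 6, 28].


Absolute errors: |30-33|=3, |9-6|=3, |30-28|=2
Sum = 8
MAE = 8/3 = 8/3

8/3


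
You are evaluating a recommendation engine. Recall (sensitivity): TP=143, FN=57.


Recall = TP/(TP+FN)
= 143/(143+57)
= 143/200 = 71.5%

71.5%


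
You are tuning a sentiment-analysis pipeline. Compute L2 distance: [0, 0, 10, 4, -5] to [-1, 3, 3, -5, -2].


d = √((0+ 1)² + (0-3)² + (10-3)² + (4+ 5)² + (-5+ 2)²)
  = √(1 + 9 + 49 + 81 + 9)
  = √149 = 12.2066

12.2066


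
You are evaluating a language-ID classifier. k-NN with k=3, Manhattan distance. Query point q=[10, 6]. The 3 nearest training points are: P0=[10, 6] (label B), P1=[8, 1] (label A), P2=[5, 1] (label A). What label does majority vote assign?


d(q,P0) = 0  (label B)
d(q,P1) = 7  (label A)
d(q,P2) = 10  (label A)
Votes: A=2, B=1
Majority → A

A


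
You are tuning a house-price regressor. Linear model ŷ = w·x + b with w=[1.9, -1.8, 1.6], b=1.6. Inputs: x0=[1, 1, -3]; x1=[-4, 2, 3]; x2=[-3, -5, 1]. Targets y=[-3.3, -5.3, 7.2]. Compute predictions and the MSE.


ŷ0 = (1.9)·(1) + (-1.8)·(1) + (1.6)·(-3) + 1.6 = -3.1
ŷ1 = (1.9)·(-4) + (-1.8)·(2) + (1.6)·(3) + 1.6 = -4.8
ŷ2 = (1.9)·(-3) + (-1.8)·(-5) + (1.6)·(1) + 1.6 = 6.5
errors² = [0.04, 0.25, 0.49]
MSE = 0.7800/3 = 0.26

0.26


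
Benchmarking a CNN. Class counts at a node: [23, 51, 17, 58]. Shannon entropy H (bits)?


Probabilities: [23/149, 51/149, 17/149, 58/149] ≈ [0.1544, 0.3423, 0.1141, 0.3893]
H = -((23/149)·log₂(23/149) + (51/149)·log₂(51/149) + (17/149)·log₂(17/149) + (58/149)·log₂(58/149))
  = 1.8327 bits

1.8327 bits


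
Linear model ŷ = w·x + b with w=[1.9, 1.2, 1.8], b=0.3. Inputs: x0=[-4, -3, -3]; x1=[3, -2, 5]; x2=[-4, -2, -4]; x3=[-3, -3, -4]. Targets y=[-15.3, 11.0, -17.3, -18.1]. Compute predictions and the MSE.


ŷ0 = (1.9)·(-4) + (1.2)·(-3) + (1.8)·(-3) + 0.3 = -16.3
ŷ1 = (1.9)·(3) + (1.2)·(-2) + (1.8)·(5) + 0.3 = 12.6
ŷ2 = (1.9)·(-4) + (1.2)·(-2) + (1.8)·(-4) + 0.3 = -16.9
ŷ3 = (1.9)·(-3) + (1.2)·(-3) + (1.8)·(-4) + 0.3 = -16.2
errors² = [1.0, 2.56, 0.16, 3.61]
MSE = 7.3300/4 = 1.8325

1.8325


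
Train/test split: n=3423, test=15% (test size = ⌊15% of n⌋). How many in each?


Test = ⌊3423·15/100⌋ = 513
Train = 3423 - 513 = 2910

Train: 2910, Test: 513


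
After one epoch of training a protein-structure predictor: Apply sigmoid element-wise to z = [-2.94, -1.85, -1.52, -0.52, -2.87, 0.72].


σ(-2.94) = 1/(1+e^2.94) = 0.0502
σ(-1.85) = 1/(1+e^1.85) = 0.1359
σ(-1.52) = 1/(1+e^1.52) = 0.1795
σ(-0.52) = 1/(1+e^0.52) = 0.3729
σ(-2.87) = 1/(1+e^2.87) = 0.0537
σ(0.72) = 1/(1+e^-0.72) = 0.6726
result = [0.0502, 0.1359, 0.1795, 0.3729, 0.0537, 0.6726]

[0.0502, 0.1359, 0.1795, 0.3729, 0.0537, 0.6726]


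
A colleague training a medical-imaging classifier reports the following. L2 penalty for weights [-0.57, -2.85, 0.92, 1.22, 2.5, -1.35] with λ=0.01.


‖w‖₂² = (-0.57)² + (-2.85)² + (0.92)² + (1.22)² + (2.5)² + (-1.35)²
     = 0.3249 + 8.1225 + 0.8464 + 1.4884 + 6.25 + 1.8225
     = 18.8547
λ·‖w‖₂² = 0.01·18.8547 = 0.188547

0.188547


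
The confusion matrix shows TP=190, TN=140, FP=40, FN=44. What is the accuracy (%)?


Accuracy = (TP+TN)/(TP+TN+FP+FN)
= (190+140)/(414)
= 330/414 = 79.71%

79.71%


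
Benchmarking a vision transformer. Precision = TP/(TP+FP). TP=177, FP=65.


Precision = TP/(TP+FP)
= 177/(177+65)
= 177/242 = 73.14%

73.14%


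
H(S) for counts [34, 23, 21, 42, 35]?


Probabilities: [34/155, 23/155, 21/155, 42/155, 35/155] ≈ [0.2194, 0.1484, 0.1355, 0.271, 0.2258]
H = -((34/155)·log₂(34/155) + (23/155)·log₂(23/155) + (21/155)·log₂(21/155) + (42/155)·log₂(42/155) + (35/155)·log₂(35/155))
  = 2.2745 bits

2.2745 bits


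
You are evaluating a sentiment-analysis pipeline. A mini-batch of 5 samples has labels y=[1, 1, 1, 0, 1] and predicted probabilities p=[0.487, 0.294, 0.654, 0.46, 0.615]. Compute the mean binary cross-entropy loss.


L[0] = -ln(0.487) = 0.7195
L[1] = -ln(0.294) = 1.2242
L[2] = -ln(0.654) = 0.4246
L[3] = -ln(1-0.46) = -ln(0.54) = 0.6162
L[4] = -ln(0.615) = 0.4861
mean = (0.7195 + 1.2242 + 0.4246 + 0.6162 + 0.4861)/5 = 0.6941

0.6941


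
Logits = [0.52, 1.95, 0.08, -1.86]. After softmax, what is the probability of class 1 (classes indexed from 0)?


Exponentials: e^0.52=1.682, e^1.95=7.0287, e^0.08=1.0833, e^-1.86=0.1557
Sum = 9.9497
Softmax = [0.1691, 0.7064, 0.1089, 0.0156]
p[1] = 7.0287/9.9497 = 0.7064

0.7064


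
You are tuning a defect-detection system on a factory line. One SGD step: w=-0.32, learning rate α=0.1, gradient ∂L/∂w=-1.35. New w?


w_new = w - α·∇
= -0.32 - 0.1·-1.35
= -0.32 + 0.135
= -0.185

-0.185


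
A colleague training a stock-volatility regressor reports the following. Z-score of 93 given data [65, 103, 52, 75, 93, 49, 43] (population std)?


μ = 68.5714, σ = 21.2055
z = (93 - 68.5714)/21.2055 = 1.152

1.152


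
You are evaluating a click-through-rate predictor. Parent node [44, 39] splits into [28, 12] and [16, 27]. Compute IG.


Parent = [44, 39], H_parent = 0.9974
H_left = 0.8813 (n=40), H_right = 0.9523 (n=43)
H_children = (40/83)·0.8813 + (43/83)·0.9523 = 0.9181
IG = 0.9974 - 0.9181 = 0.0793

0.0793


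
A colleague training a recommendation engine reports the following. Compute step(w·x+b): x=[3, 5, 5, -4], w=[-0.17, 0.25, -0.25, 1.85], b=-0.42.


z = (3)·(-0.17) + (5)·(0.25) + (5)·(-0.25) + (-4)·(1.85) - 0.42
  = -8.33
step(z) = 0 (z<0)

0


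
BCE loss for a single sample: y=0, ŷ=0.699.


BCE = -[y·ln(p) + (1-y)·ln(1-p)]
= -0 - 1·ln(1-0.699)
= -ln(0.301) = 1.2006

1.2006


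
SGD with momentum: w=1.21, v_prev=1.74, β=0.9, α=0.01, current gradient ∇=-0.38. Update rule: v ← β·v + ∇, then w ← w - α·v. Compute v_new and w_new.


v_new = 0.9·1.74 - 0.38 = 1.566 - 0.38 = 1.186
w_new = 1.21 - 0.01·1.186 = 1.21 - 0.01186 = 1.19814

v_new=1.186, w_new=1.19814


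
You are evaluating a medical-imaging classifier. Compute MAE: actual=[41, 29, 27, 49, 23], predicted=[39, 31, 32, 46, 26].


Absolute errors: |41-39|=2, |29-31|=2, |27-32|=5, |49-46|=3, |23-26|=3
Sum = 15
MAE = 15/5 = 3

3


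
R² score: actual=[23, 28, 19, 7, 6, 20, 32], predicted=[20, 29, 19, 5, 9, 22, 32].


ȳ = 19.2857
SS_res = Σ(y-ŷ)² = 27
SS_tot = Σ(y-ȳ)² = 579.43
R² = 1 - SS_res/SS_tot = 1 - 0.0466 = 0.9534

0.9534


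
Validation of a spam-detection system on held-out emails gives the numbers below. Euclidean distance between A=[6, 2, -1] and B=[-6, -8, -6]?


d = √((6+ 6)² + (2+ 8)² + (-1+ 6)²)
  = √(144 + 100 + 25)
  = √269 = 16.4012

16.4012


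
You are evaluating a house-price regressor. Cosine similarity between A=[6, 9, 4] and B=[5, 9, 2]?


A·B = 6·5 + 9·9 + 4·2 = 119
‖A‖ = √133 = 11.5326, ‖B‖ = √110 = 10.4881
cos = 119/(√133·√110) = 119/√14630 = 0.9838

0.9838


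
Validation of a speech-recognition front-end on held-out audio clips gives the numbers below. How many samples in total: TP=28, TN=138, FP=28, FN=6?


Total = TP + TN + FP + FN
= 28 + 138 + 28 + 6
= 200
(Predicted positive: 56, predicted negative: 144)

200


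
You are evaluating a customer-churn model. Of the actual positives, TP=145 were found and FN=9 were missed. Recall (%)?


Recall = TP/(TP+FN)
= 145/(145+9)
= 145/154 = 94.16%

94.16%


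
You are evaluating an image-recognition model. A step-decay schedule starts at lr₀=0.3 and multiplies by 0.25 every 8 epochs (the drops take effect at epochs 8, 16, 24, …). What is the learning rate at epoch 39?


n_drops = ⌊39/8⌋ = 4
lr = 0.3·0.25^4 = 0.3·0.00390625 = 0.001171875

0.001171875


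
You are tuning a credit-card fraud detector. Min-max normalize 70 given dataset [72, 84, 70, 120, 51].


min=51, max=120
(70-51)/(120-51) = 19/69 = 0.2754

0.2754


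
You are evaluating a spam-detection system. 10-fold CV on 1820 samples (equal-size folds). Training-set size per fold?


Fold size = 1820/10 = 182
Training per fold = 1820 - 182 = 1638

1638


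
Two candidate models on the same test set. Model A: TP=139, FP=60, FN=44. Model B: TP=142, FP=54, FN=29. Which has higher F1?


Model A: P=139/199=0.6985, R=139/183=0.7596, F1=2PR/(P+R)=2TP/(2TP+FP+FN)=278/382=0.7277
Model B: P=142/196=0.7245, R=142/171=0.8304, F1=2PR/(P+R)=2TP/(2TP+FP+FN)=284/367=0.7738
0.7277 < 0.7738 → Model B

Model B


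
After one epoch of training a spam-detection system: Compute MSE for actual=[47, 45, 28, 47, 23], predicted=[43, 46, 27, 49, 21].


Squared errors: (47-43)²=16, (45-46)²=1, (28-27)²=1, (47-49)²=4, (23-21)²=4
Sum = 26
MSE = 26/5 = 26/5

26/5


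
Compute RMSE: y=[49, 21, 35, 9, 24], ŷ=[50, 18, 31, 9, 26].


MSE = 30/5 = 6
RMSE = √(30/5) = 2.4495

2.4495


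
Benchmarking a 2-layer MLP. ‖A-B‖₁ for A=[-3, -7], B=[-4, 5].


d = |-3+ 4| + |-7-5|
  = 1 + 12
  = 13

13


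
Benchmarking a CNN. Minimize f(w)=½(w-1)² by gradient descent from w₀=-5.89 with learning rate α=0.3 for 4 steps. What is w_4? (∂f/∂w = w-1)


step 1: grad = -5.89-1 = -6.89; w = -5.89 - 0.3·(-6.89) = -3.823
step 2: grad = -3.823-1 = -4.823; w = -3.823 - 0.3·(-4.823) = -2.3761
step 3: grad = -2.3761-1 = -3.3761; w = -2.3761 - 0.3·(-3.3761) = -1.36327
step 4: grad = -1.36327-1 = -2.36327; w = -1.36327 - 0.3·(-2.36327) = -0.654289

-0.654289


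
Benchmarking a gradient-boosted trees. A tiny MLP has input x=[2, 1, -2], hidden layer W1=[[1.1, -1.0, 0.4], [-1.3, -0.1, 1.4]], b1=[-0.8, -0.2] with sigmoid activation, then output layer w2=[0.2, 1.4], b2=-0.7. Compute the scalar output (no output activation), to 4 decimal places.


z1[0] = (1.1)·(2) + (-1.0)·(1) + (0.4)·(-2) - 0.8 = -0.4
z1[1] = (-1.3)·(2) + (-0.1)·(1) + (1.4)·(-2) - 0.2 = -5.7
h = sigmoid(z1) = [0.4013, 0.0033]
output = (0.2)·(0.4013) + (1.4)·(0.0033) - 0.7 = -0.6151

-0.6151


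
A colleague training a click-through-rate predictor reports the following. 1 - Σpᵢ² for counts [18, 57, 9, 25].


Probabilities: [18/109, 57/109, 9/109, 25/109] ≈ [0.1651, 0.5229, 0.0826, 0.2294]
Σpᵢ² = (324 + 3249 + 81 + 625)/109² = 4279/11881
Gini = 1 - Σpᵢ² = 1 - 4279/11881 = 0.6398

0.6398


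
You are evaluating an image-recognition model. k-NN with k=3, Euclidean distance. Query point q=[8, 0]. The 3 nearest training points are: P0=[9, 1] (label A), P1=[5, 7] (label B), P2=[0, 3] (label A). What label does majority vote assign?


d(q,P0) = 1.4142  (label A)
d(q,P1) = 7.6158  (label B)
d(q,P2) = 8.544  (label A)
Votes: A=2, B=1
Majority → A

A


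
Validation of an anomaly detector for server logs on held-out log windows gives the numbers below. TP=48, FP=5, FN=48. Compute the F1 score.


Precision = 48/53 = 0.9057
Recall = 48/96 = 0.5
F1 = 2·P·R/(P+R) = 2·TP/(2·TP+FP+FN) = 96/(96+5+48) = 96/149 = 0.6443

0.6443


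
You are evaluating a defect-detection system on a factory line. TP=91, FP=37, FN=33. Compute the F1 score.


Precision = 91/128 = 0.7109
Recall = 91/124 = 0.7339
F1 = 2·P·R/(P+R) = 2·TP/(2·TP+FP+FN) = 182/(182+37+33) = 182/252 = 0.7222

0.7222


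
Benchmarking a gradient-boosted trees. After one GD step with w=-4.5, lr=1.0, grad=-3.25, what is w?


w_new = w - α·∇
= -4.5 - 1.0·-3.25
= -4.5 + 3.25
= -1.25

-1.25


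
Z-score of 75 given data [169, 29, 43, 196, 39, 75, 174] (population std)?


μ = 103.5714, σ = 67.612
z = (75 - 103.5714)/67.612 = -0.4226

-0.4226


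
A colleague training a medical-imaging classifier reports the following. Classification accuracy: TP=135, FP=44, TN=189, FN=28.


Accuracy = (TP+TN)/(TP+TN+FP+FN)
= (135+189)/(396)
= 324/396 = 81.82%

81.82%


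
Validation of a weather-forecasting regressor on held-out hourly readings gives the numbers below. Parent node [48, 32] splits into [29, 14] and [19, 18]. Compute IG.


Parent = [48, 32], H_parent = 0.971
H_left = 0.9103 (n=43), H_right = 0.9995 (n=37)
H_children = (43/80)·0.9103 + (37/80)·0.9995 = 0.9516
IG = 0.971 - 0.9516 = 0.0194

0.0194


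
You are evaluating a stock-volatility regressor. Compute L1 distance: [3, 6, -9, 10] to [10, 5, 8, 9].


d = |3-10| + |6-5| + |-9-8| + |10-9|
  = 7 + 1 + 17 + 1
  = 26

26


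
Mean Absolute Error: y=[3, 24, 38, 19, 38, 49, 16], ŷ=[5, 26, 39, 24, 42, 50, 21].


Absolute errors: |3-5|=2, |24-26|=2, |38-39|=1, |19-24|=5, |38-42|=4, |49-50|=1, |16-21|=5
Sum = 20
MAE = 20/7 = 20/7

20/7


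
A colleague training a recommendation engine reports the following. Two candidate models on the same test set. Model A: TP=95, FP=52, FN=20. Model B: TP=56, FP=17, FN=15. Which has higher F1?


Model A: P=95/147=0.6463, R=95/115=0.8261, F1=2PR/(P+R)=2TP/(2TP+FP+FN)=190/262=0.7252
Model B: P=56/73=0.7671, R=56/71=0.7887, F1=2PR/(P+R)=2TP/(2TP+FP+FN)=112/144=0.7778
0.7252 < 0.7778 → Model B

Model B


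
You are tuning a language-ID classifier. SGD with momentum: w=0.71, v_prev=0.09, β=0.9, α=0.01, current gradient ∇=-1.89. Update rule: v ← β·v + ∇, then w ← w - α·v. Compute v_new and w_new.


v_new = 0.9·0.09 - 1.89 = 0.081 - 1.89 = -1.809
w_new = 0.71 - 0.01·-1.809 = 0.71 + 0.01809 = 0.72809

v_new=-1.809, w_new=0.72809


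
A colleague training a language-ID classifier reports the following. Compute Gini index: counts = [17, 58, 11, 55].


Probabilities: [17/141, 58/141, 11/141, 55/141] ≈ [0.1206, 0.4113, 0.078, 0.3901]
Σpᵢ² = (289 + 3364 + 121 + 3025)/141² = 6799/19881
Gini = 1 - Σpᵢ² = 1 - 6799/19881 = 0.658

0.658


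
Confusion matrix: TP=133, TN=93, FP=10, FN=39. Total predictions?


Total = TP + TN + FP + FN
= 133 + 93 + 10 + 39
= 275
(Predicted positive: 143, predicted negative: 132)

275


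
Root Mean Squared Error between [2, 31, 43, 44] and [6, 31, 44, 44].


MSE = 17/4 = 4.25
RMSE = √(17/4) = 2.0616

2.0616


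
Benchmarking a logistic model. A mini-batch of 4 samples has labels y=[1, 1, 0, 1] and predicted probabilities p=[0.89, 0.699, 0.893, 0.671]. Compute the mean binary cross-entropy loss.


L[0] = -ln(0.89) = 0.1165
L[1] = -ln(0.699) = 0.3581
L[2] = -ln(1-0.893) = -ln(0.107) = 2.2349
L[3] = -ln(0.671) = 0.399
mean = (0.1165 + 0.3581 + 2.2349 + 0.399)/4 = 0.7771

0.7771


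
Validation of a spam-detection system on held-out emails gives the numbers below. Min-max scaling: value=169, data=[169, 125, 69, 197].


min=69, max=197
(169-69)/(197-69) = 100/128 = 0.7812

0.7812


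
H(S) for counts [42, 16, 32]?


Probabilities: [42/90, 16/90, 32/90] ≈ [0.4667, 0.1778, 0.3556]
H = -((42/90)·log₂(42/90) + (16/90)·log₂(16/90) + (32/90)·log₂(32/90))
  = 1.4865 bits

1.4865 bits


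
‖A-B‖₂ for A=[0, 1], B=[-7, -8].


d = √((0+ 7)² + (1+ 8)²)
  = √(49 + 81)
  = √130 = 11.4018

11.4018


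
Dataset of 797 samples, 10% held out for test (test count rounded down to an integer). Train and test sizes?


Test = ⌊797·10/100⌋ = 79
Train = 797 - 79 = 718

Train: 718, Test: 79


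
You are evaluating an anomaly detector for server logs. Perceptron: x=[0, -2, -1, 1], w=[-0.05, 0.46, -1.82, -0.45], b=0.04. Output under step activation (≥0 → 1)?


z = (0)·(-0.05) + (-2)·(0.46) + (-1)·(-1.82) + (1)·(-0.45) + 0.04
  = 0.49
step(z) = 1 (z≥0)

1


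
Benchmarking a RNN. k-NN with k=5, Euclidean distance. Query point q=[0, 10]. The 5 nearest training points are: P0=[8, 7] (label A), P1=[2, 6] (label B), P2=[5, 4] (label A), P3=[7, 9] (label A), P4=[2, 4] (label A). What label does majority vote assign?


d(q,P0) = 8.544  (label A)
d(q,P1) = 4.4721  (label B)
d(q,P2) = 7.8102  (label A)
d(q,P3) = 7.0711  (label A)
d(q,P4) = 6.3246  (label A)
Votes: A=4, B=1
Majority → A

A


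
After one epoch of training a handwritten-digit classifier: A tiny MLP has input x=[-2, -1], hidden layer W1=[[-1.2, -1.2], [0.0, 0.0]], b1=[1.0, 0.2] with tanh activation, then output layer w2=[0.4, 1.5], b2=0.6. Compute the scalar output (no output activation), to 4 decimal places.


z1[0] = (-1.2)·(-2) + (-1.2)·(-1) + 1.0 = 4.6
z1[1] = (0.0)·(-2) + (0.0)·(-1) + 0.2 = 0.2
h = tanh(z1) = [0.9998, 0.1974]
output = (0.4)·(0.9998) + (1.5)·(0.1974) + 0.6 = 1.296

1.296


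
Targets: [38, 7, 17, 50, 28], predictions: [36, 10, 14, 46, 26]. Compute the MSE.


Squared errors: (38-36)²=4, (7-10)²=9, (17-14)²=9, (50-46)²=16, (28-26)²=4
Sum = 42
MSE = 42/5 = 42/5

42/5


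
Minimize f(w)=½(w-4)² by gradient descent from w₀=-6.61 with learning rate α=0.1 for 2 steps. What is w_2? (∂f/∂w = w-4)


step 1: grad = -6.61-4 = -10.61; w = -6.61 - 0.1·(-10.61) = -5.549
step 2: grad = -5.549-4 = -9.549; w = -5.549 - 0.1·(-9.549) = -4.5941

-4.5941


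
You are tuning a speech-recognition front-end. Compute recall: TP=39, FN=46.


Recall = TP/(TP+FN)
= 39/(39+46)
= 39/85 = 45.88%

45.88%


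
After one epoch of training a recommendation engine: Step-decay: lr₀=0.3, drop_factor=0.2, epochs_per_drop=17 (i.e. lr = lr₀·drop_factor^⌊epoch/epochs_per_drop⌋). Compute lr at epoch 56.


n_drops = ⌊56/17⌋ = 3
lr = 0.3·0.2^3 = 0.3·0.008 = 0.0024

0.0024


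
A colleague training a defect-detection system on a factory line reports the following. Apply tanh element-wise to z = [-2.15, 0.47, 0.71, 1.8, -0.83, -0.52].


tanh(-2.15) = -0.9732
tanh(0.47) = 0.4382
tanh(0.71) = 0.6107
tanh(1.8) = 0.9468
tanh(-0.83) = -0.6805
tanh(-0.52) = -0.4777
result = [-0.9732, 0.4382, 0.6107, 0.9468, -0.6805, -0.4777]

[-0.9732, 0.4382, 0.6107, 0.9468, -0.6805, -0.4777]


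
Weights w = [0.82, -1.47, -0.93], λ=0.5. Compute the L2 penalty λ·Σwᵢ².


‖w‖₂² = (0.82)² + (-1.47)² + (-0.93)²
     = 0.6724 + 2.1609 + 0.8649
     = 3.6982
λ·‖w‖₂² = 0.5·3.6982 = 1.8491

1.8491


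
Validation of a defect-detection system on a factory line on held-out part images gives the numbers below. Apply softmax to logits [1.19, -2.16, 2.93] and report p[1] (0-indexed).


Exponentials: e^1.19=3.2871, e^-2.16=0.1153, e^2.93=18.7276
Sum = 22.13
Softmax = [0.1485, 0.0052, 0.8463]
p[1] = 0.1153/22.13 = 0.0052

0.0052


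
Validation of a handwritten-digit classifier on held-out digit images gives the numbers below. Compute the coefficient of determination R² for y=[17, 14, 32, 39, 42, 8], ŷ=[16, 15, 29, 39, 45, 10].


ȳ = 25.3333
SS_res = Σ(y-ŷ)² = 24
SS_tot = Σ(y-ȳ)² = 1007.33
R² = 1 - SS_res/SS_tot = 1 - 0.0238 = 0.9762

0.9762


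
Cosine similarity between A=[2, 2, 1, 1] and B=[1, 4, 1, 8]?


A·B = 2·1 + 2·4 + 1·1 + 1·8 = 19
‖A‖ = √10 = 3.1623, ‖B‖ = √82 = 9.0554
cos = 19/(√10·√82) = 19/√820 = 0.6635

0.6635


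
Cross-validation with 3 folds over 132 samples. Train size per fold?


Fold size = 132/3 = 44
Training per fold = 132 - 44 = 88

88


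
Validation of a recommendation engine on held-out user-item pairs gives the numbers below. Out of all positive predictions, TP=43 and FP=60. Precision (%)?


Precision = TP/(TP+FP)
= 43/(43+60)
= 43/103 = 41.75%

41.75%


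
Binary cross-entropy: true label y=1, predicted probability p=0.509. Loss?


BCE = -[y·ln(p) + (1-y)·ln(1-p)]
= -1·ln(0.509) - 0
= -ln(0.509) = 0.6753

0.6753


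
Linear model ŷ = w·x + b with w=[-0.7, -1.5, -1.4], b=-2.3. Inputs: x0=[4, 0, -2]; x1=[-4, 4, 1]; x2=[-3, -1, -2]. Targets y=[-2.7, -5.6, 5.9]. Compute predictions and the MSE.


ŷ0 = (-0.7)·(4) + (-1.5)·(0) + (-1.4)·(-2) - 2.3 = -2.3
ŷ1 = (-0.7)·(-4) + (-1.5)·(4) + (-1.4)·(1) - 2.3 = -6.9
ŷ2 = (-0.7)·(-3) + (-1.5)·(-1) + (-1.4)·(-2) - 2.3 = 4.1
errors² = [0.16, 1.69, 3.24]
MSE = 5.0900/3 = 1.6967

1.6967


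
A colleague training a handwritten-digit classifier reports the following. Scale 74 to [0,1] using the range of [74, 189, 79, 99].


min=74, max=189
(74-74)/(189-74) = 0/115 = 0.0

0.0


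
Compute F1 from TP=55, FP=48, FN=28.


Precision = 55/103 = 0.534
Recall = 55/83 = 0.6627
F1 = 2·P·R/(P+R) = 2·TP/(2·TP+FP+FN) = 110/(110+48+28) = 110/186 = 0.5914

0.5914


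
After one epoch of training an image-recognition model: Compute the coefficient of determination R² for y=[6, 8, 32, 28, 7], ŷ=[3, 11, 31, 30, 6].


ȳ = 16.2
SS_res = Σ(y-ŷ)² = 24
SS_tot = Σ(y-ȳ)² = 644.8
R² = 1 - SS_res/SS_tot = 1 - 0.0372 = 0.9628

0.9628


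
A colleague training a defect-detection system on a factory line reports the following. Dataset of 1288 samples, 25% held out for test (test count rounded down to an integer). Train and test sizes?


Test = ⌊1288·25/100⌋ = 322
Train = 1288 - 322 = 966

Train: 966, Test: 322


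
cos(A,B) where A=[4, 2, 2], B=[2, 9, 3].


A·B = 4·2 + 2·9 + 2·3 = 32
‖A‖ = √24 = 4.899, ‖B‖ = √94 = 9.6954
cos = 32/(√24·√94) = 32/√2256 = 0.6737

0.6737


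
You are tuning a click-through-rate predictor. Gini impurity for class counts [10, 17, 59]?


Probabilities: [10/86, 17/86, 59/86] ≈ [0.1163, 0.1977, 0.686]
Σpᵢ² = (100 + 289 + 3481)/86² = 3870/7396
Gini = 1 - Σpᵢ² = 1 - 3870/7396 = 0.4767

0.4767


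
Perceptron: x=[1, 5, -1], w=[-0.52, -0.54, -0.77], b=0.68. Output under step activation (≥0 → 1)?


z = (1)·(-0.52) + (5)·(-0.54) + (-1)·(-0.77) + 0.68
  = -1.77
step(z) = 0 (z<0)

0


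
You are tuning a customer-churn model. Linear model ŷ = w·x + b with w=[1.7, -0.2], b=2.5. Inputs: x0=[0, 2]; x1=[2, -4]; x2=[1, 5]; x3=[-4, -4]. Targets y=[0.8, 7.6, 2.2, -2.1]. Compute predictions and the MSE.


ŷ0 = (1.7)·(0) + (-0.2)·(2) + 2.5 = 2.1
ŷ1 = (1.7)·(2) + (-0.2)·(-4) + 2.5 = 6.7
ŷ2 = (1.7)·(1) + (-0.2)·(5) + 2.5 = 3.2
ŷ3 = (1.7)·(-4) + (-0.2)·(-4) + 2.5 = -3.5
errors² = [1.69, 0.81, 1.0, 1.96]
MSE = 5.4600/4 = 1.365

1.365


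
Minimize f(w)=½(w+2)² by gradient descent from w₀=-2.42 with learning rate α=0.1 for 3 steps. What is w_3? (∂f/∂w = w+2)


step 1: grad = -2.42+2 = -0.42; w = -2.42 - 0.1·(-0.42) = -2.378
step 2: grad = -2.378+2 = -0.378; w = -2.378 - 0.1·(-0.378) = -2.3402
step 3: grad = -2.3402+2 = -0.3402; w = -2.3402 - 0.1·(-0.3402) = -2.30618

-2.30618


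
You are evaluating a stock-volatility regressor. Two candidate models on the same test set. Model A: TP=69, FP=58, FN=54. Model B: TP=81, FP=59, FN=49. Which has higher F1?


Model A: P=69/127=0.5433, R=69/123=0.561, F1=2PR/(P+R)=2TP/(2TP+FP+FN)=138/250=0.552
Model B: P=81/140=0.5786, R=81/130=0.6231, F1=2PR/(P+R)=2TP/(2TP+FP+FN)=162/270=0.6
0.552 < 0.6 → Model B

Model B


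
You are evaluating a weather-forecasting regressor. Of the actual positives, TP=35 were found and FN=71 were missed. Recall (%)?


Recall = TP/(TP+FN)
= 35/(35+71)
= 35/106 = 33.02%

33.02%


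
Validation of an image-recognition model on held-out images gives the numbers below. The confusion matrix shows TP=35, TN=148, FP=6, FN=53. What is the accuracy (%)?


Accuracy = (TP+TN)/(TP+TN+FP+FN)
= (35+148)/(242)
= 183/242 = 75.62%

75.62%


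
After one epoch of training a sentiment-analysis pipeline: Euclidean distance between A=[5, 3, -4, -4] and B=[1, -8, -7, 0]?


d = √((5-1)² + (3+ 8)² + (-4+ 7)² + (-4-0)²)
  = √(16 + 121 + 9 + 16)
  = √162 = 12.7279

12.7279
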